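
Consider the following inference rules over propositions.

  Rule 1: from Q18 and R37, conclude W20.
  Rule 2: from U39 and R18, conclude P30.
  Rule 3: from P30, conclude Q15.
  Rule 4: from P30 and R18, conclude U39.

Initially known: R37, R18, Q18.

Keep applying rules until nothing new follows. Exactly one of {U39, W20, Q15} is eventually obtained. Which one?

From Q18 and R37, Rule 1 gives W20.
Q15 would need P30 (Rule 3), but P30 is never established. U39 would need P30 and R18 (Rule 4), but P30 is never established.

W20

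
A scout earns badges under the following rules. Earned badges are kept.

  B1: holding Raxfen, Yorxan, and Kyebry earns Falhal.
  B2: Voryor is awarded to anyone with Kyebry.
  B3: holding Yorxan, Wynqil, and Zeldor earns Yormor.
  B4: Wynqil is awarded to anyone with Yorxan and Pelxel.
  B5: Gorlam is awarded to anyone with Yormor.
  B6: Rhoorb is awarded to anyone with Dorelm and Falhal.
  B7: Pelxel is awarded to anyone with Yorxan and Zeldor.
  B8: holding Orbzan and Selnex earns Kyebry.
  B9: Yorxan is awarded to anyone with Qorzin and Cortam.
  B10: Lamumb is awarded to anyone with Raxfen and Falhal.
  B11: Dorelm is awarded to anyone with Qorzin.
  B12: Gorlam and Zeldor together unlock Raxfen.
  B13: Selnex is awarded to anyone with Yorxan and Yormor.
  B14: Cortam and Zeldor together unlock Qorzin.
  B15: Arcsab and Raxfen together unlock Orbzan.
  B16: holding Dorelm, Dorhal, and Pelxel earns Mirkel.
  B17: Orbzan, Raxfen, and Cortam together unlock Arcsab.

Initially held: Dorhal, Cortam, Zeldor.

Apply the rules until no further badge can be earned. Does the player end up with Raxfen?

With Cortam and Zeldor, Qorzin is earned (B14).
With Qorzin and Cortam, Yorxan is earned (B9).
With Yorxan and Zeldor, Pelxel is earned (B7).
With Yorxan and Pelxel, Wynqil is earned (B4).
With Yorxan, Wynqil, and Zeldor, Yormor is earned (B3).
With Yormor, Gorlam is earned (B5).
With Gorlam and Zeldor, Raxfen is earned (B12).

Yes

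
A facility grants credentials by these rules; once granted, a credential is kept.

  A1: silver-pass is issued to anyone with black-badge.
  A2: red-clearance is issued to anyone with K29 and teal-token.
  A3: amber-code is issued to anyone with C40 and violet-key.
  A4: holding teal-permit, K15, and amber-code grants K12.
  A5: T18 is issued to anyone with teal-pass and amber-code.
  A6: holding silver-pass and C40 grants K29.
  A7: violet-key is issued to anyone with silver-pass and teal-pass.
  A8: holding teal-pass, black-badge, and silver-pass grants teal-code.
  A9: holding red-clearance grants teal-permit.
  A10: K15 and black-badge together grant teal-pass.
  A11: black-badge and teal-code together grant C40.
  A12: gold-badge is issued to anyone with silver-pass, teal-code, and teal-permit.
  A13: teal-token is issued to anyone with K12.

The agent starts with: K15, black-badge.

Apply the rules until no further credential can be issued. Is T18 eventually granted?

Holding K15 and black-badge grants teal-pass (A10).
Holding black-badge grants silver-pass (A1).
Holding teal-pass, black-badge, and silver-pass grants teal-code (A8).
Holding silver-pass and teal-pass grants violet-key (A7).
Holding black-badge and teal-code grants C40 (A11).
Holding C40 and violet-key grants amber-code (A3).
Holding teal-pass and amber-code grants T18 (A5).

Yes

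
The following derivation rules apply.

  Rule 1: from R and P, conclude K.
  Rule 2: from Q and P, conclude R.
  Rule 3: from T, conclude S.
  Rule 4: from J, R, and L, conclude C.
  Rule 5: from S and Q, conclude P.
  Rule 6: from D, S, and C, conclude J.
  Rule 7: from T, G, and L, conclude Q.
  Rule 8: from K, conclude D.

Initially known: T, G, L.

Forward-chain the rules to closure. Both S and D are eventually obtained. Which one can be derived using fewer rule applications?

S: From T, Rule 3 gives S. [1 rule application]
D: T, G, and L hold, so Q follows (Rule 7). From T, Rule 3 gives S. S and Q hold, so P follows (Rule 5). Q and P hold, so R follows (Rule 2). R and P hold, so K follows (Rule 1). From K, Rule 8 gives D. [6 rule applications]
S needs fewer.

S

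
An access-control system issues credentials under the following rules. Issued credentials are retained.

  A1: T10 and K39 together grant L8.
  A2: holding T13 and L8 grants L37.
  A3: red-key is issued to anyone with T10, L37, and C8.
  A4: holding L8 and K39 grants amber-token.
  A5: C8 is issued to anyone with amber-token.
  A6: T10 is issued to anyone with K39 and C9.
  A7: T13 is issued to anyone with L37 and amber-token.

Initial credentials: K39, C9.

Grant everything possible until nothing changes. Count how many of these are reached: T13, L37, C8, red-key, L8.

2

Holding K39 and C9 grants T10 (A6).
Holding T10 and K39 grants L8 (A1).
Holding L8 and K39 grants amber-token (A4).
Holding amber-token grants C8 (A5).
T13 would need L37 and amber-token (A7), but L37 is never granted.
L37 would need T13 and L8 (A2), but T13 is never granted.
C8: reached.
red-key would need T10, L37, and C8 (A3), but L37 is never granted.
L8: reached.
Reached: C8 and L8 — 2 of the 5.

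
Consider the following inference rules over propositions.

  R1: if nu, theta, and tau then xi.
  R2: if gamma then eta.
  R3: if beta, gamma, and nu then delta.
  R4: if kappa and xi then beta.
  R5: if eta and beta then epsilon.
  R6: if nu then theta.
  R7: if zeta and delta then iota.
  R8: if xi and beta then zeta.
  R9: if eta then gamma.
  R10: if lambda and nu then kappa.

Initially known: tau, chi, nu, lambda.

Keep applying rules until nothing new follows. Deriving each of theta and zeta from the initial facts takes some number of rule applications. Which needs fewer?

theta: nu holds, so theta follows (R6). [1 rule application]
zeta: From nu, R6 gives theta. From lambda and nu, R10 gives kappa. nu, theta, and tau hold, so xi follows (R1). From kappa and xi, R4 gives beta. xi and beta hold, so zeta follows (R8). [5 rule applications]
theta needs fewer.

theta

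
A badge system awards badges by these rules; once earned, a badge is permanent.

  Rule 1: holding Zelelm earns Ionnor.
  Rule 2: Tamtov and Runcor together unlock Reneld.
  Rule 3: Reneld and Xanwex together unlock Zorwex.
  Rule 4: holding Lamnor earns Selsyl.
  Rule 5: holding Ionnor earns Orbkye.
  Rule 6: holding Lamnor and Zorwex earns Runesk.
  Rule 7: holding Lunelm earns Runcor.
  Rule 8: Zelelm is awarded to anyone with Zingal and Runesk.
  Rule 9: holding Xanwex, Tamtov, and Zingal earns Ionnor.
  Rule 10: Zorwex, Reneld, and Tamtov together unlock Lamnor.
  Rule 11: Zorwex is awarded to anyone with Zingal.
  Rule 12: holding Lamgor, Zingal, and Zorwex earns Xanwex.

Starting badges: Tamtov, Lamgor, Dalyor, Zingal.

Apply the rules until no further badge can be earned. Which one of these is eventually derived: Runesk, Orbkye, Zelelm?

With Zingal, Zorwex is earned (Rule 11).
With Lamgor, Zingal, and Zorwex, Xanwex is earned (Rule 12).
With Xanwex, Tamtov, and Zingal, Ionnor is earned (Rule 9).
With Ionnor, Orbkye is earned (Rule 5).
Runesk would need Lamnor and Zorwex (Rule 6), but Lamnor is never earned. Zelelm would need Zingal and Runesk (Rule 8), but Runesk is never earned.

Orbkye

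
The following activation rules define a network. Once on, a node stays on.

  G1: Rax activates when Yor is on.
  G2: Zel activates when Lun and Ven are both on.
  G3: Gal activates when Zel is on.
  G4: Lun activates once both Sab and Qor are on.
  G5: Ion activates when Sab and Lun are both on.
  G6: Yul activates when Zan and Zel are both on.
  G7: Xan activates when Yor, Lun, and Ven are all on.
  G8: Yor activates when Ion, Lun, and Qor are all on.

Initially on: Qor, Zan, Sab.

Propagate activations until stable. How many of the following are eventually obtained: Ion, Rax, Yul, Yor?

G4: Sab and Qor on → Lun on.
G5: Sab and Lun on → Ion on.
G8: Ion, Lun, and Qor on → Yor on.
G1: Yor on → Rax on.
Ion: reached.
Rax: reached.
Yul would need Zan and Zel (G6), but Zel never turns on.
Yor: reached.
Reached: Ion, Rax, and Yor — 3 of the 4.

3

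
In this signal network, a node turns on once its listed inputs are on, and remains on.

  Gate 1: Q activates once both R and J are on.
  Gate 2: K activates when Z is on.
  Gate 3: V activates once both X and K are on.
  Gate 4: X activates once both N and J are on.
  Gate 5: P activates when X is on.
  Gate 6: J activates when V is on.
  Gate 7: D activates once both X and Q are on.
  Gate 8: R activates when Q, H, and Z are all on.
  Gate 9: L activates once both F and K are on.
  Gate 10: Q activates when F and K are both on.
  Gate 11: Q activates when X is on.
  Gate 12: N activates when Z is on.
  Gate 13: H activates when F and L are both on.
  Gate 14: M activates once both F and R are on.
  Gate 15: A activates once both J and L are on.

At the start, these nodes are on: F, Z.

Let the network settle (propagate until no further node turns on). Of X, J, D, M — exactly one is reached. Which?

M

Z is on, so K activates (Gate 2).
F and K are on, so L activates (Gate 9).
F and K are on, so Q activates (Gate 10).
Gate 13: F and L on → H on.
Q, H, and Z are on, so R activates (Gate 8).
F and R are on, so M activates (Gate 14).
X would need N and J (Gate 4), but J never turns on. J would need V (Gate 6), but V never turns on. D would need X and Q (Gate 7), but X never turns on.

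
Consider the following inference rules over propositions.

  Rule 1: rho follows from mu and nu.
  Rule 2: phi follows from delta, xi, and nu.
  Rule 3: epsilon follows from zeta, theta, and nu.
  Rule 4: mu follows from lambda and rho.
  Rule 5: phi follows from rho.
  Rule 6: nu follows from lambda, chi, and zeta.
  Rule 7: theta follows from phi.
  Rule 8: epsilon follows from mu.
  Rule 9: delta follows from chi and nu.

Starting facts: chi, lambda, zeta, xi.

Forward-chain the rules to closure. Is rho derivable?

No

rho would need mu and nu (Rule 1), but mu is never established.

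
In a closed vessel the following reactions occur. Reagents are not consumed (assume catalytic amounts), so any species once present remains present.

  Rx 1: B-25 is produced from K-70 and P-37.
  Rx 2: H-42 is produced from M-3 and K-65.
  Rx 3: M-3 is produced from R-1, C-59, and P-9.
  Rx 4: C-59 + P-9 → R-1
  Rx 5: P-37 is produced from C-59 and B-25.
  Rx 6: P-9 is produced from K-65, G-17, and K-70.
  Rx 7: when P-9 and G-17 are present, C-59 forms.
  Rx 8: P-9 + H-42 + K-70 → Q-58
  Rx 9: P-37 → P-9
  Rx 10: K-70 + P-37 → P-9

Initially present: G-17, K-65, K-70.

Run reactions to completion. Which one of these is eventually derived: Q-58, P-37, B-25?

K-65, G-17, and K-70 present → P-9 forms (Rx 6).
P-9 and G-17 present → C-59 forms (Rx 7).
C-59 and P-9 present → R-1 forms (Rx 4).
R-1, C-59, and P-9 present → M-3 forms (Rx 3).
M-3 and K-65 present → H-42 forms (Rx 2).
P-9, H-42, and K-70 present → Q-58 forms (Rx 8).
P-37 would need C-59 and B-25 (Rx 5), but B-25 never forms. B-25 would need K-70 and P-37 (Rx 1), but P-37 never forms.

Q-58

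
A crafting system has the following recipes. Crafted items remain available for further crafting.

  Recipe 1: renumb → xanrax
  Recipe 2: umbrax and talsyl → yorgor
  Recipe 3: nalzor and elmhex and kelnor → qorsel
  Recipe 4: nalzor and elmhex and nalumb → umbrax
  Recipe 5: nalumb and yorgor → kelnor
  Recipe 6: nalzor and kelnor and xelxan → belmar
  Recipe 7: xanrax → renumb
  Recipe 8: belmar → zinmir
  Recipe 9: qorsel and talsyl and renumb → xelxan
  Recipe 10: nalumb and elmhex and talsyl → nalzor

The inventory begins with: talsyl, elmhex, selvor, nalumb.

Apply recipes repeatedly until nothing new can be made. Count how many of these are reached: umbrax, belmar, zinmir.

1

Using Recipe 10, nalumb, elmhex, and talsyl make nalzor.
Using Recipe 4, nalzor, elmhex, and nalumb make umbrax.
umbrax: reached.
belmar would need nalzor, kelnor, and xelxan (Recipe 6), but xelxan is never obtained.
zinmir would need belmar (Recipe 8), but belmar is never obtained.
Reached: umbrax — 1 of the 3.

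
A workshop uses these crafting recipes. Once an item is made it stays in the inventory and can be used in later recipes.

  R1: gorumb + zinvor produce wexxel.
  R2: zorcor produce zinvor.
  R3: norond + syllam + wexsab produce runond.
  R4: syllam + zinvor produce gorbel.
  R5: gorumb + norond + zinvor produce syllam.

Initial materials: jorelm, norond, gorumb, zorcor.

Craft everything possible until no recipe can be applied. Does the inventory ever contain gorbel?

Yes

Using R2, zorcor makes zinvor.
Using R5, gorumb, norond, and zinvor make syllam.
syllam + zinvor → gorbel (R4).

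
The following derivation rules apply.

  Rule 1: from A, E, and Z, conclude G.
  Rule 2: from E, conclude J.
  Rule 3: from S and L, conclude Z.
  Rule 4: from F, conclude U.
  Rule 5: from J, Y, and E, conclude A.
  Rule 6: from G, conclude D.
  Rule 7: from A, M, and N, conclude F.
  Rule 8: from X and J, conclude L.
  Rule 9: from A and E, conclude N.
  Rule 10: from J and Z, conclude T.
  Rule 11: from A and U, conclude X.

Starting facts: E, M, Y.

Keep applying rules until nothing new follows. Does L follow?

Yes

From E, Rule 2 gives J.
J, Y, and E hold, so A follows (Rule 5).
A and E hold, so N follows (Rule 9).
A, M, and N hold, so F follows (Rule 7).
From F, Rule 4 gives U.
From A and U, Rule 11 gives X.
X and J hold, so L follows (Rule 8).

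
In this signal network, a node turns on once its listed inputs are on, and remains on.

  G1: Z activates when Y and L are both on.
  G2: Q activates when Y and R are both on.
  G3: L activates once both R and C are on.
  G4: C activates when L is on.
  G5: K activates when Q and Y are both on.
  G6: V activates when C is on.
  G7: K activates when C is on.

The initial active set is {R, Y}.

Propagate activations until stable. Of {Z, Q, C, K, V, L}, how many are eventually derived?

2

Y and R are on, so Q activates (G2).
Q and Y are on, so K activates (G5).
Z would need Y and L (G1), but L never turns on.
Q: reached.
C would need L (G4), but L never turns on.
K: reached.
V would need C (G6), but C never turns on.
L would need R and C (G3), but C never turns on.
Reached: Q and K — 2 of the 6.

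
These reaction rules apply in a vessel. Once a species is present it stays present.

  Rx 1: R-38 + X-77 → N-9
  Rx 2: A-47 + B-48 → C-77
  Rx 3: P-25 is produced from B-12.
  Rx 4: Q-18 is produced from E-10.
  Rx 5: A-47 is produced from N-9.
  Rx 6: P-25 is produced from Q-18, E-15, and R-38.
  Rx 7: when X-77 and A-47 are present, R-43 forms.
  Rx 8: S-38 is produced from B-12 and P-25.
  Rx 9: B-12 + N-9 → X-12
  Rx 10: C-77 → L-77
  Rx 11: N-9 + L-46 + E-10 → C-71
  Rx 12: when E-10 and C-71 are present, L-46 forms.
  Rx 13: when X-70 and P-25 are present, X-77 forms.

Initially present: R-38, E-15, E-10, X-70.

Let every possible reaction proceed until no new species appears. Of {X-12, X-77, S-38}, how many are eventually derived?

1

E-10 present → Q-18 forms (Rx 4).
Q-18, E-15, and R-38 present → P-25 forms (Rx 6).
X-70 and P-25 present → X-77 forms (Rx 13).
X-12 would need B-12 and N-9 (Rx 9), but B-12 never forms.
X-77: reached.
S-38 would need B-12 and P-25 (Rx 8), but B-12 never forms.
Reached: X-77 — 1 of the 3.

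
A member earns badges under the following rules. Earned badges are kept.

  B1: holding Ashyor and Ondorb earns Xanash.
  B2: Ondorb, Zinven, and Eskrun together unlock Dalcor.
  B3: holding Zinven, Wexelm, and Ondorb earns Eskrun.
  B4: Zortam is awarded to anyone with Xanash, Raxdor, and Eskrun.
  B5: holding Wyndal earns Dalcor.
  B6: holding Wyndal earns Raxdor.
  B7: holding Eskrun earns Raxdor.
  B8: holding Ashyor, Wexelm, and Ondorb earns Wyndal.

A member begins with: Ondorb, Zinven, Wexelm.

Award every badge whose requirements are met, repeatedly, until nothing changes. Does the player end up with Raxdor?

With Zinven, Wexelm, and Ondorb, Eskrun is earned (B3).
With Eskrun, Raxdor is earned (B7).

Yes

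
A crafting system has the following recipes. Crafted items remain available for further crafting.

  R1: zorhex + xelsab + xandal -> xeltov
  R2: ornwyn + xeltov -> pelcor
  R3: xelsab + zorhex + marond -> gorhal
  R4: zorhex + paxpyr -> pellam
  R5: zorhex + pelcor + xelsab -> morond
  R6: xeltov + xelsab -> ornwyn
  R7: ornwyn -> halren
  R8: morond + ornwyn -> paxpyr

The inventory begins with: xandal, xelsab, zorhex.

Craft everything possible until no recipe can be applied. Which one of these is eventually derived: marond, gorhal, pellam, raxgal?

pellam

zorhex + xelsab + xandal -> xeltov (R1).
Using R6, xeltov and xelsab make ornwyn.
ornwyn + xeltov -> pelcor (R2).
Using R5, zorhex, pelcor, and xelsab make morond.
Using R8, morond and ornwyn make paxpyr.
zorhex + paxpyr -> pellam (R4).
gorhal would need xelsab, zorhex, and marond (R3), but marond is never obtained. No rule produces raxgal, and it is not given. No rule produces marond, and it is not given.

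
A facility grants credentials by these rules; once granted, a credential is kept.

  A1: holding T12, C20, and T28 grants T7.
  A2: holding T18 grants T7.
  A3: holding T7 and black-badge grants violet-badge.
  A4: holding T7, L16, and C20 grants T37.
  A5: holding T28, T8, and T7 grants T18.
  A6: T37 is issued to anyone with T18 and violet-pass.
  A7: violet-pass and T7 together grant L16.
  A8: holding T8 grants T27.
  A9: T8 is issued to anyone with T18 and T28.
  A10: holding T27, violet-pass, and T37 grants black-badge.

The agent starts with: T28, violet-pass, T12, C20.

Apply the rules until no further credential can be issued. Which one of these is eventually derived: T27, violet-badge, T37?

T37

Holding T12, C20, and T28 grants T7 (A1).
Holding violet-pass and T7 grants L16 (A7).
Holding T7, L16, and C20 grants T37 (A4).
T27 would need T8 (A8), but T8 is never granted. violet-badge would need T7 and black-badge (A3), but black-badge is never granted.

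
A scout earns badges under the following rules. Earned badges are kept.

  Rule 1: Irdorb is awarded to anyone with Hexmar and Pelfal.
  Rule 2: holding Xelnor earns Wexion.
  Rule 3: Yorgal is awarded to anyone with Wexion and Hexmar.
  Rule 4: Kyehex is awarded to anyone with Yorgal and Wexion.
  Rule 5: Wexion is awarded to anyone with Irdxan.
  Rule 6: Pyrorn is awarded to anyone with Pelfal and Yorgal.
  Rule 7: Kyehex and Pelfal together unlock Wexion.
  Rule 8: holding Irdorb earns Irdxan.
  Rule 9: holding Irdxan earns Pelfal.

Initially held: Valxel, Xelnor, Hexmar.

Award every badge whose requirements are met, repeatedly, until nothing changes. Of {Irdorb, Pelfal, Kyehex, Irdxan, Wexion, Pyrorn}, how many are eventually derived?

With Xelnor, Wexion is earned (Rule 2).
With Wexion and Hexmar, Yorgal is earned (Rule 3).
With Yorgal and Wexion, Kyehex is earned (Rule 4).
Irdorb would need Hexmar and Pelfal (Rule 1), but Pelfal is never earned.
Pelfal would need Irdxan (Rule 9), but Irdxan is never earned.
Kyehex: reached.
Irdxan would need Irdorb (Rule 8), but Irdorb is never earned.
Wexion: reached.
Pyrorn would need Pelfal and Yorgal (Rule 6), but Pelfal is never earned.
Reached: Kyehex and Wexion — 2 of the 6.

2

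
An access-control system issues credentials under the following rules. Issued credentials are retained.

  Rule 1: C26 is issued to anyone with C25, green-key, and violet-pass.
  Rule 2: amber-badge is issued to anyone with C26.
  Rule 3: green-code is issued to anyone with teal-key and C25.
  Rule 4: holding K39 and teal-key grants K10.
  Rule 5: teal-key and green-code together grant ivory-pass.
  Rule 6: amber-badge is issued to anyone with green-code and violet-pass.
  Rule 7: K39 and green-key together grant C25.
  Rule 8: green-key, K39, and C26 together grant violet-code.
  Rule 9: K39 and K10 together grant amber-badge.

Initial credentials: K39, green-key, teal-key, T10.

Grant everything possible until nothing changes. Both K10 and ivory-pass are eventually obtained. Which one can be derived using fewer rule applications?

K10

K10: Holding K39 and teal-key grants K10 (Rule 4). [1 rule application]
ivory-pass: Holding K39 and green-key grants C25 (Rule 7). Holding teal-key and C25 grants green-code (Rule 3). Holding teal-key and green-code grants ivory-pass (Rule 5). [3 rule applications]
K10 needs fewer.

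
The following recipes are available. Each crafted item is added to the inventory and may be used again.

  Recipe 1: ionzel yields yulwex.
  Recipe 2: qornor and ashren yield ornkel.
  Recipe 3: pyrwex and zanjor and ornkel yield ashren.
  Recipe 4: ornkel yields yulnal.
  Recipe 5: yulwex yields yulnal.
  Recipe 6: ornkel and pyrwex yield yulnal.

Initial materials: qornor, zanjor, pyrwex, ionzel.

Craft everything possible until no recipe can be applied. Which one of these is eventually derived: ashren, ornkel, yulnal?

yulnal

Using Recipe 1, ionzel makes yulwex.
Using Recipe 5, yulwex makes yulnal.
ashren would need pyrwex, zanjor, and ornkel (Recipe 3), but ornkel is never obtained. ornkel would need qornor and ashren (Recipe 2), but ashren is never obtained.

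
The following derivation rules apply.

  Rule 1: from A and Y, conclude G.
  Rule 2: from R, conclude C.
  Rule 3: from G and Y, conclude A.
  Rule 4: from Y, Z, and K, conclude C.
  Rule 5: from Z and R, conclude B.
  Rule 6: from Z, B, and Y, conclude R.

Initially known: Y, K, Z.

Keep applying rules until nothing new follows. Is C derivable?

Yes

Y, Z, and K hold, so C follows (Rule 4).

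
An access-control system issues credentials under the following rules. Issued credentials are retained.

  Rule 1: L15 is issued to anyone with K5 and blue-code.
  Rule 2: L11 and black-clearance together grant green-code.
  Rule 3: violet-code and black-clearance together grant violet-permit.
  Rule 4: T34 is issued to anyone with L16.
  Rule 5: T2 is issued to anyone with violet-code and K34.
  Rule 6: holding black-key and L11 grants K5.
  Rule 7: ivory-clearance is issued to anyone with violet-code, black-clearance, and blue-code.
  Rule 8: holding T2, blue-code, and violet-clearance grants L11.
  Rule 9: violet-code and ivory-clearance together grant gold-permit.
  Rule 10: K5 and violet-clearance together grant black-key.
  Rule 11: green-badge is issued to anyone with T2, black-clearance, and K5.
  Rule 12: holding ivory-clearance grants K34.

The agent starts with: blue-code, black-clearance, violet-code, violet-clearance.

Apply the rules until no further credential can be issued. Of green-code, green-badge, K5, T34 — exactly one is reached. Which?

Holding violet-code, black-clearance, and blue-code grants ivory-clearance (Rule 7).
Holding ivory-clearance grants K34 (Rule 12).
Holding violet-code and K34 grants T2 (Rule 5).
Holding T2, blue-code, and violet-clearance grants L11 (Rule 8).
Holding L11 and black-clearance grants green-code (Rule 2).
green-badge would need T2, black-clearance, and K5 (Rule 11), but K5 is never granted. T34 would need L16 (Rule 4), but L16 is never granted. K5 would need black-key and L11 (Rule 6), but black-key is never granted.

green-code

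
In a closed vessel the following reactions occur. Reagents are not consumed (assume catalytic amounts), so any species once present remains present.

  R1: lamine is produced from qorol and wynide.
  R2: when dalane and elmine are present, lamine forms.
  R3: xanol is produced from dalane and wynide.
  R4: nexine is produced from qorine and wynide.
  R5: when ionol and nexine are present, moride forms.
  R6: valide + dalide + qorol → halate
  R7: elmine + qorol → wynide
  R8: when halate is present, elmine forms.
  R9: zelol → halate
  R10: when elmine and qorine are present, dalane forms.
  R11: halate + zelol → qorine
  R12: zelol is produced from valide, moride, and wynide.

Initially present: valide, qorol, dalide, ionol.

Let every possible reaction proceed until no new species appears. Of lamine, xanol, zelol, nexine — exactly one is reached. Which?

valide, dalide, and qorol present → halate forms (R6).
halate present → elmine forms (R8).
elmine and qorol present → wynide forms (R7).
qorol and wynide present → lamine forms (R1).
xanol would need dalane and wynide (R3), but dalane never forms. nexine would need qorine and wynide (R4), but qorine never forms. zelol would need valide, moride, and wynide (R12), but moride never forms.

lamine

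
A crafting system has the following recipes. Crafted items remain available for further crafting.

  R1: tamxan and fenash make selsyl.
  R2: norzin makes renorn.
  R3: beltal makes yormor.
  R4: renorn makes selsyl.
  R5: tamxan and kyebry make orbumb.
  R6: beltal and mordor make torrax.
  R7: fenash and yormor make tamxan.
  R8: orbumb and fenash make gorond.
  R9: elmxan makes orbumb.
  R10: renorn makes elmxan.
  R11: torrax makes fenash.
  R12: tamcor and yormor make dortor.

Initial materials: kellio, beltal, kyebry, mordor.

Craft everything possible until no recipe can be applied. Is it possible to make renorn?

No

renorn would need norzin (R2), but norzin is never obtained.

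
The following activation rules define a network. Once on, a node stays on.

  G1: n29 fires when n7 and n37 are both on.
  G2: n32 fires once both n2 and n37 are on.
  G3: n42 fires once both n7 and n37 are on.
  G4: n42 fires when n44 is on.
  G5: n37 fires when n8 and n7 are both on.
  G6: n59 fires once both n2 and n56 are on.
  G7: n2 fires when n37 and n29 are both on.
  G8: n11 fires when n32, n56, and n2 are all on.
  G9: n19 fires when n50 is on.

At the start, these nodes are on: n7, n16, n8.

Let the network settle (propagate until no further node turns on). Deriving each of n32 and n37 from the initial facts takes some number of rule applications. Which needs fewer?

n37: n8 and n7 are on, so n37 fires (G5). [1 rule application]
n32: G5: n8 and n7 on → n37 on. G1: n7 and n37 on → n29 on. G7: n37 and n29 on → n2 on. n2 and n37 are on, so n32 fires (G2). [4 rule applications]
n37 needs fewer.

n37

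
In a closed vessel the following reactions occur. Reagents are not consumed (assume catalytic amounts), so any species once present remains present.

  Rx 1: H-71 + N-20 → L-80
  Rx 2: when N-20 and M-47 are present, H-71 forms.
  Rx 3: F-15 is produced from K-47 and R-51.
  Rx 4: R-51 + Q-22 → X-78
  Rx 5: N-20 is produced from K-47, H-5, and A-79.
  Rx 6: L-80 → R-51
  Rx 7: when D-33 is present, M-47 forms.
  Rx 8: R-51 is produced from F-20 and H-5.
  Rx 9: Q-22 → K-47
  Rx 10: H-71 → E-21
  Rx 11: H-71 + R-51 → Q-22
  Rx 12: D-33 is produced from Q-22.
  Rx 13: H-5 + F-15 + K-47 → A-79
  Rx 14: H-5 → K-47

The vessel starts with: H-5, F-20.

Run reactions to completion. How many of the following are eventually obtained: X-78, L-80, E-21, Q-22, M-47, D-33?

X-78 would need R-51 and Q-22 (Rx 4), but Q-22 never forms.
L-80 would need H-71 and N-20 (Rx 1), but H-71 never forms.
E-21 would need H-71 (Rx 10), but H-71 never forms.
Q-22 would need H-71 and R-51 (Rx 11), but H-71 never forms.
M-47 would need D-33 (Rx 7), but D-33 never forms.
D-33 would need Q-22 (Rx 12), but Q-22 never forms.
None of the 6 are reached.

0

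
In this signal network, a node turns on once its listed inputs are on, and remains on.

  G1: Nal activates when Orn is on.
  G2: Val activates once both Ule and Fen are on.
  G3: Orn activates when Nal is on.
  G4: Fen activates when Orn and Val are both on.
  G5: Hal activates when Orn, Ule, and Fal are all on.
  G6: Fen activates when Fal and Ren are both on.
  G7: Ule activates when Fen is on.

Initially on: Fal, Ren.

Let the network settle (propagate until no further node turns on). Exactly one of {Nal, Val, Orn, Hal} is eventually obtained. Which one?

G6: Fal and Ren on → Fen on.
Fen is on, so Ule activates (G7).
Ule and Fen are on, so Val activates (G2).
Orn would need Nal (G3), but Nal never turns on. Hal would need Orn, Ule, and Fal (G5), but Orn never turns on. Nal would need Orn (G1), but Orn never turns on.

Val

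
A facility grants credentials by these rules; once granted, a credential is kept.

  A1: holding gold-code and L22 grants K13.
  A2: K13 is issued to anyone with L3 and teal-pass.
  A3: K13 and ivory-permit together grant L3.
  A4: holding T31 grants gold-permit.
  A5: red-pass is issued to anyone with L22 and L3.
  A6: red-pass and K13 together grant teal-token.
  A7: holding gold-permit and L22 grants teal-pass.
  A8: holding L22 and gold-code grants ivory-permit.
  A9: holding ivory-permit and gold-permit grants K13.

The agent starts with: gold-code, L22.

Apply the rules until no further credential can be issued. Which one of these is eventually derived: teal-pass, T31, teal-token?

Holding gold-code and L22 grants K13 (A1).
Holding L22 and gold-code grants ivory-permit (A8).
Holding K13 and ivory-permit grants L3 (A3).
Holding L22 and L3 grants red-pass (A5).
Holding red-pass and K13 grants teal-token (A6).
teal-pass would need gold-permit and L22 (A7), but gold-permit is never granted. No rule produces T31, and it is not given.

teal-token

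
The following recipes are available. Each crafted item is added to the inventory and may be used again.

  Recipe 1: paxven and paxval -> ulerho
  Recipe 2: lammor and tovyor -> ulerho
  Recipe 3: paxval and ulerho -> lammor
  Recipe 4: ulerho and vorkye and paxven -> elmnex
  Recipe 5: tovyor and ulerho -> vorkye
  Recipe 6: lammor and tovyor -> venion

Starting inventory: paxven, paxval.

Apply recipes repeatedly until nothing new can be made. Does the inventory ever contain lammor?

Yes

paxven and paxval -> ulerho (Recipe 1).
Using Recipe 3, paxval and ulerho make lammor.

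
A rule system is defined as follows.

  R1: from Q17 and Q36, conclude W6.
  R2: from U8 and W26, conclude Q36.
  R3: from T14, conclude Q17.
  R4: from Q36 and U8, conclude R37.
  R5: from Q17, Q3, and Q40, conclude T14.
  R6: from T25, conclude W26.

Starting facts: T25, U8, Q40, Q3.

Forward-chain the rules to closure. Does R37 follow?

Yes

From T25, R6 gives W26.
U8 and W26 hold, so Q36 follows (R2).
From Q36 and U8, R4 gives R37.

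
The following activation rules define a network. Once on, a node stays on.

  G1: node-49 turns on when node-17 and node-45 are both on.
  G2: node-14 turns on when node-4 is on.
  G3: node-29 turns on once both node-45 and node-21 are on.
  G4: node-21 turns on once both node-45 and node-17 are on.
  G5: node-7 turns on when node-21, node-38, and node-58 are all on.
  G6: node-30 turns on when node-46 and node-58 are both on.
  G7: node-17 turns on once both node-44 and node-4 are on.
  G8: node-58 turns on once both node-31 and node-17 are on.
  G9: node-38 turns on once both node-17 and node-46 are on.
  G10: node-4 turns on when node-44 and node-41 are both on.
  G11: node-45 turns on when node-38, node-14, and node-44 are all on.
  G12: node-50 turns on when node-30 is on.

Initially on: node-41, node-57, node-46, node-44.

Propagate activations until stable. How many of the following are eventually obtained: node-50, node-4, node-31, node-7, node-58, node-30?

1

G10: node-44 and node-41 on → node-4 on.
node-50 would need node-30 (G12), but node-30 never turns on.
node-4: reached.
No rule produces node-31, and it is not given.
node-7 would need node-21, node-38, and node-58 (G5), but node-58 never turns on.
node-58 would need node-31 and node-17 (G8), but node-31 never turns on.
node-30 would need node-46 and node-58 (G6), but node-58 never turns on.
Reached: node-4 — 1 of the 6.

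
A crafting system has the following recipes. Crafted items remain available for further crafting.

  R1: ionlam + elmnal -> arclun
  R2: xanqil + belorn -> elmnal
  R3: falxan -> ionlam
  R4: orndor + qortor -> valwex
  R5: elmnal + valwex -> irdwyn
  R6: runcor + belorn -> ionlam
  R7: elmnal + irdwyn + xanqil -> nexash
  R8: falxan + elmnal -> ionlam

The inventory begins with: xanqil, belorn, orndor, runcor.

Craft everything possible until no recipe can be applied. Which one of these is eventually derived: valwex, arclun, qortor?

Using R2, xanqil and belorn make elmnal.
runcor + belorn -> ionlam (R6).
ionlam + elmnal -> arclun (R1).
No rule produces qortor, and it is not given. valwex would need orndor and qortor (R4), but qortor is never obtained.

arclun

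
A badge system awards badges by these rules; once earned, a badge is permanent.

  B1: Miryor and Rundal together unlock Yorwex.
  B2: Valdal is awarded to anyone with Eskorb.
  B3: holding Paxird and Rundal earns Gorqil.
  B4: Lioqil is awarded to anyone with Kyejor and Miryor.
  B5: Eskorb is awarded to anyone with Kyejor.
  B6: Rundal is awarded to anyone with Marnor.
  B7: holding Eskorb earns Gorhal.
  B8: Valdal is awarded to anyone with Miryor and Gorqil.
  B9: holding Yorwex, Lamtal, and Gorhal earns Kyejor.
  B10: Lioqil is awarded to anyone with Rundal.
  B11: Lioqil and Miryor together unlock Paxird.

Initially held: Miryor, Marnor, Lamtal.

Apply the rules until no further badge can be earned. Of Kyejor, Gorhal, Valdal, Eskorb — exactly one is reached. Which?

Valdal

With Marnor, Rundal is earned (B6).
With Rundal, Lioqil is earned (B10).
With Lioqil and Miryor, Paxird is earned (B11).
With Paxird and Rundal, Gorqil is earned (B3).
With Miryor and Gorqil, Valdal is earned (B8).
Eskorb would need Kyejor (B5), but Kyejor is never earned. Gorhal would need Eskorb (B7), but Eskorb is never earned. Kyejor would need Yorwex, Lamtal, and Gorhal (B9), but Gorhal is never earned.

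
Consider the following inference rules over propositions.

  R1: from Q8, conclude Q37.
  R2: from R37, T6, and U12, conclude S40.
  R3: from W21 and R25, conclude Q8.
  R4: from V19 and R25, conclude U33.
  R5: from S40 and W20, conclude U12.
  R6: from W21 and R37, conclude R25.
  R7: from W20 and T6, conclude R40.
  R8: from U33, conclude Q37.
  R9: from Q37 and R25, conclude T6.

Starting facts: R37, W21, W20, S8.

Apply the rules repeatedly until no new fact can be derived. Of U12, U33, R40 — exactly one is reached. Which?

From W21 and R37, R6 gives R25.
From W21 and R25, R3 gives Q8.
Q8 holds, so Q37 follows (R1).
Q37 and R25 hold, so T6 follows (R9).
W20 and T6 hold, so R40 follows (R7).
U12 would need S40 and W20 (R5), but S40 is never established. U33 would need V19 and R25 (R4), but V19 is never established.

R40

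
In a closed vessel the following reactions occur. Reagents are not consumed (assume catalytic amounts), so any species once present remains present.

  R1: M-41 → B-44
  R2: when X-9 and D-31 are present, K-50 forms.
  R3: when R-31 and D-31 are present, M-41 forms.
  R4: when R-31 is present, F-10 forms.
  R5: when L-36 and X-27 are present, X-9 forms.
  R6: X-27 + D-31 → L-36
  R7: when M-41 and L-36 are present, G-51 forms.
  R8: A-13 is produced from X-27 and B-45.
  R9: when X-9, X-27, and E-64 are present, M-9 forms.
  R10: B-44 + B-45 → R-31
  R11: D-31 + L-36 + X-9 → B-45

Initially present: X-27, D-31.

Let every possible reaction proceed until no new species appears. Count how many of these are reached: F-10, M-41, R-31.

F-10 would need R-31 (R4), but R-31 never forms.
M-41 would need R-31 and D-31 (R3), but R-31 never forms.
R-31 would need B-44 and B-45 (R10), but B-44 never forms.
None of the 3 are reached.

0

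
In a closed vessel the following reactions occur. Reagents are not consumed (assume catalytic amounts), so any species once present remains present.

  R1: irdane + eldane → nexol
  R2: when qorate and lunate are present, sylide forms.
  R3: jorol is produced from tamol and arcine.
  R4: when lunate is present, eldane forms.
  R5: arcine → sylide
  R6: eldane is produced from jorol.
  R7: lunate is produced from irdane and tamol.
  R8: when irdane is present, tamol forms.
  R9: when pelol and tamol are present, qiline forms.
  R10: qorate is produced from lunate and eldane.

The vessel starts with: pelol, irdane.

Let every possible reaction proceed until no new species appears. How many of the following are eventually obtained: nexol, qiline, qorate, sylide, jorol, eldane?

irdane present → tamol forms (R8).
pelol and tamol present → qiline forms (R9).
irdane and tamol present → lunate forms (R7).
lunate present → eldane forms (R4).
irdane and eldane present → nexol forms (R1).
lunate and eldane present → qorate forms (R10).
qorate and lunate present → sylide forms (R2).
nexol: reached.
qiline: reached.
qorate: reached.
sylide: reached.
jorol would need tamol and arcine (R3), but arcine never forms.
eldane: reached.
Reached: nexol, qiline, qorate, sylide, and eldane — 5 of the 6.

5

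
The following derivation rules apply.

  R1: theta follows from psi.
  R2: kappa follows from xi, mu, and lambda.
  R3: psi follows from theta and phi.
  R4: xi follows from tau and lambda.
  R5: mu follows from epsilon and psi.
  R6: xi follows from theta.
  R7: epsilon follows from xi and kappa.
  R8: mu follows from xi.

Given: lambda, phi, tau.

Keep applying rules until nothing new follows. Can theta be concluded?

No

theta would need psi (R1), but psi is never established.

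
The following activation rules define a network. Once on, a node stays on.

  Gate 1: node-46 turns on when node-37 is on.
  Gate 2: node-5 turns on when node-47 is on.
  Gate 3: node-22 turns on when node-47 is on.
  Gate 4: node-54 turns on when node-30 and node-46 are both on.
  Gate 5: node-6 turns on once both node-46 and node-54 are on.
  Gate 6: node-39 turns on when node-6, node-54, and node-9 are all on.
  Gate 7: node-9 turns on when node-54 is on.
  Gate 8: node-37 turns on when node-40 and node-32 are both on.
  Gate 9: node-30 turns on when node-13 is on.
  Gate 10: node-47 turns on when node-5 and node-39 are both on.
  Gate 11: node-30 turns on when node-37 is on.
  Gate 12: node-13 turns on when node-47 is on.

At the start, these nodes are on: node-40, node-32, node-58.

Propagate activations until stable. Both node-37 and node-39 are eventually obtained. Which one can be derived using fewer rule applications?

node-37: node-40 and node-32 are on, so node-37 turns on (Gate 8). [1 rule application]
node-39: Gate 8: node-40 and node-32 on → node-37 on. node-37 is on, so node-46 turns on (Gate 1). node-37 is on, so node-30 turns on (Gate 11). Gate 4: node-30 and node-46 on → node-54 on. node-54 is on, so node-9 turns on (Gate 7). node-46 and node-54 are on, so node-6 turns on (Gate 5). Gate 6: node-6, node-54, and node-9 on → node-39 on. [7 rule applications]
node-37 needs fewer.

node-37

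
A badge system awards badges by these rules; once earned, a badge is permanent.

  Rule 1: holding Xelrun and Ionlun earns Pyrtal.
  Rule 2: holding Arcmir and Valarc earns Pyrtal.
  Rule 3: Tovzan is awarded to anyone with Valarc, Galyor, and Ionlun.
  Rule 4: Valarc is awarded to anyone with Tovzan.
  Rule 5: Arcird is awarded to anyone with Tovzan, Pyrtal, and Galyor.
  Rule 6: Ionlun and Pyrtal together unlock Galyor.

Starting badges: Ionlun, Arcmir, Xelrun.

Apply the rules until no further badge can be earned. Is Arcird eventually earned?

No

Arcird would need Tovzan, Pyrtal, and Galyor (Rule 5), but Tovzan is never earned.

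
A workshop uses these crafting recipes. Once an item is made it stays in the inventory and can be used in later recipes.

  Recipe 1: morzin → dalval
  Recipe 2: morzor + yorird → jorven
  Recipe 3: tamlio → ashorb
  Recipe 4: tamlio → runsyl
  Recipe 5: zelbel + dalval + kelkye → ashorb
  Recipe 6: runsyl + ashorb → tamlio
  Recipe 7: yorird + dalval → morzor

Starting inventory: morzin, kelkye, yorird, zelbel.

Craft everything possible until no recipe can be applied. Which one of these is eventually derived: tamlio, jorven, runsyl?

morzin → dalval (Recipe 1).
yorird + dalval → morzor (Recipe 7).
Using Recipe 2, morzor and yorird make jorven.
runsyl would need tamlio (Recipe 4), but tamlio is never obtained. tamlio would need runsyl and ashorb (Recipe 6), but runsyl is never obtained.

jorven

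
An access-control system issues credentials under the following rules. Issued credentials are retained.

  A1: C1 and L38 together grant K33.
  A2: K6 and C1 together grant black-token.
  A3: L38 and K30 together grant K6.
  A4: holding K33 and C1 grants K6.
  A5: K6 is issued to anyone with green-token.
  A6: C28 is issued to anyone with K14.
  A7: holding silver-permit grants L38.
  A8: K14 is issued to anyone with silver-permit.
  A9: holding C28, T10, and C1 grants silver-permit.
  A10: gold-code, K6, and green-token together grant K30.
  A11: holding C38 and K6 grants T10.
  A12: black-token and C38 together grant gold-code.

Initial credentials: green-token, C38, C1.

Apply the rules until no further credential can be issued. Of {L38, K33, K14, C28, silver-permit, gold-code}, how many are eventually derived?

1

Holding green-token grants K6 (A5).
Holding K6 and C1 grants black-token (A2).
Holding black-token and C38 grants gold-code (A12).
L38 would need silver-permit (A7), but silver-permit is never granted.
K33 would need C1 and L38 (A1), but L38 is never granted.
K14 would need silver-permit (A8), but silver-permit is never granted.
C28 would need K14 (A6), but K14 is never granted.
silver-permit would need C28, T10, and C1 (A9), but C28 is never granted.
gold-code: reached.
Reached: gold-code — 1 of the 6.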